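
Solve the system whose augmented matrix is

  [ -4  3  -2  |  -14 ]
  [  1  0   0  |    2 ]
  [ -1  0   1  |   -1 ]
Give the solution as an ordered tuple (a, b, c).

(2, -4/3, 1)

R1 := -1/4·R1
  [  1  -3/4  1/2  |  7/2 ]
  [  1     0    0  |    2 ]
  [ -1     0    1  |   -1 ]
R2 := R2 − R1
  [  1  -3/4   1/2  |   7/2 ]
  [  0   3/4  -1/2  |  -3/2 ]
  [ -1     0     1  |    -1 ]
R3 := R3 + R1
  [ 1  -3/4   1/2  |   7/2 ]
  [ 0   3/4  -1/2  |  -3/2 ]
  [ 0  -3/4   3/2  |   5/2 ]
R2 := 4/3·R2
  [ 1  -3/4   1/2  |  7/2 ]
  [ 0     1  -2/3  |   -2 ]
  [ 0  -3/4   3/2  |  5/2 ]
R3 := R3 + 3/4·R2
  [ 1  -3/4   1/2  |  7/2 ]
  [ 0     1  -2/3  |   -2 ]
  [ 0     0     1  |    1 ]
R2 := R2 + 2/3·R3
  [ 1  -3/4  1/2  |   7/2 ]
  [ 0     1    0  |  -4/3 ]
  [ 0     0    1  |     1 ]
R1 := R1 − 1/2·R3
  [ 1  -3/4  0  |     3 ]
  [ 0     1  0  |  -4/3 ]
  [ 0     0  1  |     1 ]
R1 := R1 + 3/4·R2
  [ 1  0  0  |     2 ]
  [ 0  1  0  |  -4/3 ]
  [ 0  0  1  |     1 ]
Reading off the last column: a = 2, b = -4/3, c = 1.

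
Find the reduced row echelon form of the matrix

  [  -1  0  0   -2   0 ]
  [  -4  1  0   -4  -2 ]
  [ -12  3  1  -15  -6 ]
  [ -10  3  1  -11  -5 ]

R1 -> -1·R1
  [   1  0  0    2   0 ]
  [  -4  1  0   -4  -2 ]
  [ -12  3  1  -15  -6 ]
  [ -10  3  1  -11  -5 ]
R2 -> R2 + 4·R1
  [   1  0  0    2   0 ]
  [   0  1  0    4  -2 ]
  [ -12  3  1  -15  -6 ]
  [ -10  3  1  -11  -5 ]
R3 -> R3 + 12·R1
  [   1  0  0    2   0 ]
  [   0  1  0    4  -2 ]
  [   0  3  1    9  -6 ]
  [ -10  3  1  -11  -5 ]
R4 -> R4 + 10·R1
  [ 1  0  0  2   0 ]
  [ 0  1  0  4  -2 ]
  [ 0  3  1  9  -6 ]
  [ 0  3  1  9  -5 ]
R3 -> R3 − 3·R2
  [ 1  0  0   2   0 ]
  [ 0  1  0   4  -2 ]
  [ 0  0  1  -3   0 ]
  [ 0  3  1   9  -5 ]
R4 -> R4 − 3·R2
  [ 1  0  0   2   0 ]
  [ 0  1  0   4  -2 ]
  [ 0  0  1  -3   0 ]
  [ 0  0  1  -3   1 ]
R4 -> R4 − R3
  [ 1  0  0   2   0 ]
  [ 0  1  0   4  -2 ]
  [ 0  0  1  -3   0 ]
  [ 0  0  0   0   1 ]
R2 -> R2 + 2·R4
  [ 1  0  0   2  0 ]
  [ 0  1  0   4  0 ]
  [ 0  0  1  -3  0 ]
  [ 0  0  0   0  1 ]

[[1, 0, 0, 2, 0], [0, 1, 0, 4, 0], [0, 0, 1, -3, 0], [0, 0, 0, 0, 1]]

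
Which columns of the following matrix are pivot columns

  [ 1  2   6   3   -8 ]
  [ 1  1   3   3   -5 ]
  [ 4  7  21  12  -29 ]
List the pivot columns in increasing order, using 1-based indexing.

r2 -> r2 − r1
  [ 1   2   6   3   -8 ]
  [ 0  -1  -3   0    3 ]
  [ 4   7  21  12  -29 ]
r3 -> r3 − 4·r1
  [ 1   2   6  3  -8 ]
  [ 0  -1  -3  0   3 ]
  [ 0  -1  -3  0   3 ]
r2 -> -1·r2
  [ 1   2   6  3  -8 ]
  [ 0   1   3  0  -3 ]
  [ 0  -1  -3  0   3 ]
r3 -> r3 + r2
  [ 1  2  6  3  -8 ]
  [ 0  1  3  0  -3 ]
  [ 0  0  0  0   0 ]
r1 -> r1 − 2·r2
  [ 1  0  0  3  -2 ]
  [ 0  1  3  0  -3 ]
  [ 0  0  0  0   0 ]
Pivot columns are the columns containing a leading 1.

1, 2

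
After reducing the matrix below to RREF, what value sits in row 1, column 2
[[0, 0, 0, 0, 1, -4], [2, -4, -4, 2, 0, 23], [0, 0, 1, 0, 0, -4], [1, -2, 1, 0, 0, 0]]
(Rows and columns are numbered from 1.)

-2

R1 <-> R2
  [ 2  -4  -4  2  0  23 ]
  [ 0   0   0  0  1  -4 ]
  [ 0   0   1  0  0  -4 ]
  [ 1  -2   1  0  0   0 ]
R1 → 1/2·R1
  [ 1  -2  -2  1  0  23/2 ]
  [ 0   0   0  0  1    -4 ]
  [ 0   0   1  0  0    -4 ]
  [ 1  -2   1  0  0     0 ]
R4 → R4 − R1
  [ 1  -2  -2   1  0   23/2 ]
  [ 0   0   0   0  1     -4 ]
  [ 0   0   1   0  0     -4 ]
  [ 0   0   3  -1  0  -23/2 ]
R2 <-> R3
  [ 1  -2  -2   1  0   23/2 ]
  [ 0   0   1   0  0     -4 ]
  [ 0   0   0   0  1     -4 ]
  [ 0   0   3  -1  0  -23/2 ]
R4 → R4 − 3·R2
  [ 1  -2  -2   1  0  23/2 ]
  [ 0   0   1   0  0    -4 ]
  [ 0   0   0   0  1    -4 ]
  [ 0   0   0  -1  0   1/2 ]
R3 <-> R4
  [ 1  -2  -2   1  0  23/2 ]
  [ 0   0   1   0  0    -4 ]
  [ 0   0   0  -1  0   1/2 ]
  [ 0   0   0   0  1    -4 ]
R3 → -1·R3
  [ 1  -2  -2  1  0  23/2 ]
  [ 0   0   1  0  0    -4 ]
  [ 0   0   0  1  0  -1/2 ]
  [ 0   0   0  0  1    -4 ]
R1 → R1 − R3
  [ 1  -2  -2  0  0    12 ]
  [ 0   0   1  0  0    -4 ]
  [ 0   0   0  1  0  -1/2 ]
  [ 0   0   0  0  1    -4 ]
R1 → R1 + 2·R2
  [ 1  -2  0  0  0     4 ]
  [ 0   0  1  0  0    -4 ]
  [ 0   0  0  1  0  -1/2 ]
  [ 0   0  0  0  1    -4 ]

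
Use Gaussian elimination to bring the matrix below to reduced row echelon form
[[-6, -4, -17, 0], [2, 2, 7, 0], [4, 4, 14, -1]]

[[1, 0, 3/2, 0], [0, 1, 2, 0], [0, 0, 0, 1]]

Multiply R1 by -1/6.
  [ 1  2/3  17/6   0 ]
  [ 2    2     7   0 ]
  [ 4    4    14  -1 ]
Subtract 2 times R1 from R2.
  [ 1  2/3  17/6   0 ]
  [ 0  2/3   4/3   0 ]
  [ 4    4    14  -1 ]
Subtract 4 times R1 from R3.
  [ 1  2/3  17/6   0 ]
  [ 0  2/3   4/3   0 ]
  [ 0  4/3   8/3  -1 ]
Multiply R2 by 3/2.
  [ 1  2/3  17/6   0 ]
  [ 0    1     2   0 ]
  [ 0  4/3   8/3  -1 ]
Subtract 4/3 times R2 from R3.
  [ 1  2/3  17/6   0 ]
  [ 0    1     2   0 ]
  [ 0    0     0  -1 ]
Multiply R3 by -1.
  [ 1  2/3  17/6  0 ]
  [ 0    1     2  0 ]
  [ 0    0     0  1 ]
Subtract 2/3 times R2 from R1.
  [ 1  0  3/2  0 ]
  [ 0  1    2  0 ]
  [ 0  0    0  1 ]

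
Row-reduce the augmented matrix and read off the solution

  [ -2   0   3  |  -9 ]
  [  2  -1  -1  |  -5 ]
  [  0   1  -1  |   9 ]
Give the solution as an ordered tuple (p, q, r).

(-3, 4, -5)

R1 ← -1/2·R1
  [ 1   0  -3/2  |  9/2 ]
  [ 2  -1    -1  |   -5 ]
  [ 0   1    -1  |    9 ]
R2 ← R2 − 2·R1
  [ 1   0  -3/2  |  9/2 ]
  [ 0  -1     2  |  -14 ]
  [ 0   1    -1  |    9 ]
R2 ← -1·R2
  [ 1  0  -3/2  |  9/2 ]
  [ 0  1    -2  |   14 ]
  [ 0  1    -1  |    9 ]
R3 ← R3 − R2
  [ 1  0  -3/2  |  9/2 ]
  [ 0  1    -2  |   14 ]
  [ 0  0     1  |   -5 ]
R2 ← R2 + 2·R3
  [ 1  0  -3/2  |  9/2 ]
  [ 0  1     0  |    4 ]
  [ 0  0     1  |   -5 ]
R1 ← R1 + 3/2·R3
  [ 1  0  0  |  -3 ]
  [ 0  1  0  |   4 ]
  [ 0  0  1  |  -5 ]
Reading off the last column: p = -3, q = 4, r = -5.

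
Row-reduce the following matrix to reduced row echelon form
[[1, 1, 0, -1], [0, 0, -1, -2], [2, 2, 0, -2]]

ρ3 -> ρ3 − 2·ρ1
  [ 1  1   0  -1 ]
  [ 0  0  -1  -2 ]
  [ 0  0   0   0 ]
ρ2 -> -1·ρ2
  [ 1  1  0  -1 ]
  [ 0  0  1   2 ]
  [ 0  0  0   0 ]

[[1, 1, 0, -1], [0, 0, 1, 2], [0, 0, 0, 0]]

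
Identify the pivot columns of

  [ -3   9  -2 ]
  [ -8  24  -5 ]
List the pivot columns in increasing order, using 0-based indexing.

R1 -> -1/3·R1
  [  1  -3  2/3 ]
  [ -8  24   -5 ]
R2 -> R2 + 8·R1
  [ 1  -3  2/3 ]
  [ 0   0  1/3 ]
R2 -> 3·R2
  [ 1  -3  2/3 ]
  [ 0   0    1 ]
R1 -> R1 − 2/3·R2
  [ 1  -3  0 ]
  [ 0   0  1 ]
Pivot columns are the columns containing a leading 1.

0, 2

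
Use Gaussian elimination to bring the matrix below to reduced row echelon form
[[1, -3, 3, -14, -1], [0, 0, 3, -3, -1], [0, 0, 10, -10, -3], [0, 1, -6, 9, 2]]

R2 ↔ R4
R3 := 1/10·R3
R4 := R4 − 3·R3
R4 := -10·R4
R3 := R3 + 3/10·R4
R2 := R2 − 2·R4
R1 := R1 + R4
R2 := R2 + 6·R3
R1 := R1 − 3·R3
R1 := R1 + 3·R2

[[1, 0, 0, -2, 0], [0, 1, 0, 3, 0], [0, 0, 1, -1, 0], [0, 0, 0, 0, 1]]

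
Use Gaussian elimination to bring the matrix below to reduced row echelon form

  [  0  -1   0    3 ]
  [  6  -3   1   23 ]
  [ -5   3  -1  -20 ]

R1 <-> R2
R1 → 1/6·R1
R3 → R3 + 5·R1
R2 → -1·R2
R3 → R3 − 1/2·R2
R3 → -6·R3
R1 → R1 − 1/6·R3
R1 → R1 + 1/2·R2

[[1, 0, 0, 3], [0, 1, 0, -3], [0, 0, 1, -4]]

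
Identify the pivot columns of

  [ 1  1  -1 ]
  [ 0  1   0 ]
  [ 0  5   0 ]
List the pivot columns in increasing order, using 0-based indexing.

Subtract 5 times r2 from r3.
Subtract r2 from r1.
Pivot columns are the columns containing a leading 1.

0, 1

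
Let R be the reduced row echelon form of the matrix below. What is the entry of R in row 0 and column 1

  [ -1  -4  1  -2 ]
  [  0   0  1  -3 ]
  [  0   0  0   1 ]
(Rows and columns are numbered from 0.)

Multiply R1 by -1.
  [ 1  4  -1   2 ]
  [ 0  0   1  -3 ]
  [ 0  0   0   1 ]
Add 3 times R3 to R2.
  [ 1  4  -1  2 ]
  [ 0  0   1  0 ]
  [ 0  0   0  1 ]
Subtract 2 times R3 from R1.
  [ 1  4  -1  0 ]
  [ 0  0   1  0 ]
  [ 0  0   0  1 ]
Add R2 to R1.
  [ 1  4  0  0 ]
  [ 0  0  1  0 ]
  [ 0  0  0  1 ]

4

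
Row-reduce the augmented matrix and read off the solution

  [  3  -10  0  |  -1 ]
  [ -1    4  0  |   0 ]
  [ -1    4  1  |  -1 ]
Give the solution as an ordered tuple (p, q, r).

R1 → 1/3·R1
R2 → R2 + R1
R3 → R3 + R1
R2 → 3/2·R2
R3 → R3 − 2/3·R2
R1 → R1 + 10/3·R2
Reading off the last column: p = -2, q = -1/2, r = -1.

(-2, -1/2, -1)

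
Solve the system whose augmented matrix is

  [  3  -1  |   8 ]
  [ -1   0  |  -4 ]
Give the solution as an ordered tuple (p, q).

(4, 4)

R1 → 1/3·R1
R2 → R2 + R1
R2 → -3·R2
R1 → R1 + 1/3·R2
Reading off the last column: p = 4, q = 4.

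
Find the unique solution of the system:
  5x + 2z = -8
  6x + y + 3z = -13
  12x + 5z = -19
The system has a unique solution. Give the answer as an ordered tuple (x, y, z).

(-2, -4, 1)

Form the augmented matrix and row-reduce:
  [  5  0  2  |   -8 ]
  [  6  1  3  |  -13 ]
  [ 12  0  5  |  -19 ]
ρ1 ← 1/5·ρ1
ρ2 ← ρ2 − 6·ρ1
ρ3 ← ρ3 − 12·ρ1
ρ3 ← 5·ρ3
ρ2 ← ρ2 − 3/5·ρ3
ρ1 ← ρ1 − 2/5·ρ3
Reading off the last column: x = -2, y = -4, z = 1.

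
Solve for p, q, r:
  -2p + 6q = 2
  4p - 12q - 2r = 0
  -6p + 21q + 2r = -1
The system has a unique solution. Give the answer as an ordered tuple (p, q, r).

Form the augmented matrix and row-reduce:
  [ -2    6   0  |   2 ]
  [  4  -12  -2  |   0 ]
  [ -6   21   2  |  -1 ]
Multiply R1 by -1/2.
  [  1   -3   0  |  -1 ]
  [  4  -12  -2  |   0 ]
  [ -6   21   2  |  -1 ]
Subtract 4 times R1 from R2.
  [  1  -3   0  |  -1 ]
  [  0   0  -2  |   4 ]
  [ -6  21   2  |  -1 ]
Add 6 times R1 to R3.
  [ 1  -3   0  |  -1 ]
  [ 0   0  -2  |   4 ]
  [ 0   3   2  |  -7 ]
Swap R2 and R3.
  [ 1  -3   0  |  -1 ]
  [ 0   3   2  |  -7 ]
  [ 0   0  -2  |   4 ]
Multiply R2 by 1/3.
  [ 1  -3    0  |    -1 ]
  [ 0   1  2/3  |  -7/3 ]
  [ 0   0   -2  |     4 ]
Multiply R3 by -1/2.
  [ 1  -3    0  |    -1 ]
  [ 0   1  2/3  |  -7/3 ]
  [ 0   0    1  |    -2 ]
Subtract 2/3 times R3 from R2.
  [ 1  -3  0  |  -1 ]
  [ 0   1  0  |  -1 ]
  [ 0   0  1  |  -2 ]
Add 3 times R2 to R1.
  [ 1  0  0  |  -4 ]
  [ 0  1  0  |  -1 ]
  [ 0  0  1  |  -2 ]
Reading off the last column: p = -4, q = -1, r = -2.

(-4, -1, -2)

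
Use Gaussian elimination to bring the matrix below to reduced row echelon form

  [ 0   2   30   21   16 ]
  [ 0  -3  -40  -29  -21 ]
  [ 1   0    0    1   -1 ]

Swap R1 and R3.
  [ 1   0    0    1   -1 ]
  [ 0  -3  -40  -29  -21 ]
  [ 0   2   30   21   16 ]
Multiply R2 by -1/3.
  [ 1  0     0     1  -1 ]
  [ 0  1  40/3  29/3   7 ]
  [ 0  2    30    21  16 ]
Subtract 2 times R2 from R3.
  [ 1  0     0     1  -1 ]
  [ 0  1  40/3  29/3   7 ]
  [ 0  0  10/3   5/3   2 ]
Multiply R3 by 3/10.
  [ 1  0     0     1   -1 ]
  [ 0  1  40/3  29/3    7 ]
  [ 0  0     1   1/2  3/5 ]
Subtract 40/3 times R3 from R2.
  [ 1  0  0    1   -1 ]
  [ 0  1  0    3   -1 ]
  [ 0  0  1  1/2  3/5 ]

[[1, 0, 0, 1, -1], [0, 1, 0, 3, -1], [0, 0, 1, 1/2, 3/5]]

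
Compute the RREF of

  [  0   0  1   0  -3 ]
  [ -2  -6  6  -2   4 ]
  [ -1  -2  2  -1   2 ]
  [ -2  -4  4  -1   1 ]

R1 <=> R2
  [ -2  -6  6  -2   4 ]
  [  0   0  1   0  -3 ]
  [ -1  -2  2  -1   2 ]
  [ -2  -4  4  -1   1 ]
R1 -> -1/2·R1
  [  1   3  -3   1  -2 ]
  [  0   0   1   0  -3 ]
  [ -1  -2   2  -1   2 ]
  [ -2  -4   4  -1   1 ]
R3 -> R3 + R1
  [  1   3  -3   1  -2 ]
  [  0   0   1   0  -3 ]
  [  0   1  -1   0   0 ]
  [ -2  -4   4  -1   1 ]
R4 -> R4 + 2·R1
  [ 1  3  -3  1  -2 ]
  [ 0  0   1  0  -3 ]
  [ 0  1  -1  0   0 ]
  [ 0  2  -2  1  -3 ]
R2 <=> R3
  [ 1  3  -3  1  -2 ]
  [ 0  1  -1  0   0 ]
  [ 0  0   1  0  -3 ]
  [ 0  2  -2  1  -3 ]
R4 -> R4 − 2·R2
  [ 1  3  -3  1  -2 ]
  [ 0  1  -1  0   0 ]
  [ 0  0   1  0  -3 ]
  [ 0  0   0  1  -3 ]
R1 -> R1 − R4
  [ 1  3  -3  0   1 ]
  [ 0  1  -1  0   0 ]
  [ 0  0   1  0  -3 ]
  [ 0  0   0  1  -3 ]
R2 -> R2 + R3
  [ 1  3  -3  0   1 ]
  [ 0  1   0  0  -3 ]
  [ 0  0   1  0  -3 ]
  [ 0  0   0  1  -3 ]
R1 -> R1 + 3·R3
  [ 1  3  0  0  -8 ]
  [ 0  1  0  0  -3 ]
  [ 0  0  1  0  -3 ]
  [ 0  0  0  1  -3 ]
R1 -> R1 − 3·R2
  [ 1  0  0  0   1 ]
  [ 0  1  0  0  -3 ]
  [ 0  0  1  0  -3 ]
  [ 0  0  0  1  -3 ]

[[1, 0, 0, 0, 1], [0, 1, 0, 0, -3], [0, 0, 1, 0, -3], [0, 0, 0, 1, -3]]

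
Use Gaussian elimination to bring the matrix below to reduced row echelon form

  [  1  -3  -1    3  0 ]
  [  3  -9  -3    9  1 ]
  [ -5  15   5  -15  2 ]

[[1, -3, -1, 3, 0], [0, 0, 0, 0, 1], [0, 0, 0, 0, 0]]

R2 → R2 − 3·R1
  [  1  -3  -1    3  0 ]
  [  0   0   0    0  1 ]
  [ -5  15   5  -15  2 ]
R3 → R3 + 5·R1
  [ 1  -3  -1  3  0 ]
  [ 0   0   0  0  1 ]
  [ 0   0   0  0  2 ]
R3 → R3 − 2·R2
  [ 1  -3  -1  3  0 ]
  [ 0   0   0  0  1 ]
  [ 0   0   0  0  0 ]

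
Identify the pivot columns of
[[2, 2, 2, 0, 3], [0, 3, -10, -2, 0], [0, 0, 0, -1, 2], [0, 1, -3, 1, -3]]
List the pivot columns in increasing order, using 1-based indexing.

1, 2, 3, 4

Multiply R1 by 1/2.
  [ 1  1    1   0  3/2 ]
  [ 0  3  -10  -2    0 ]
  [ 0  0    0  -1    2 ]
  [ 0  1   -3   1   -3 ]
Multiply R2 by 1/3.
  [ 1  1      1     0  3/2 ]
  [ 0  1  -10/3  -2/3    0 ]
  [ 0  0      0    -1    2 ]
  [ 0  1     -3     1   -3 ]
Subtract R2 from R4.
  [ 1  1      1     0  3/2 ]
  [ 0  1  -10/3  -2/3    0 ]
  [ 0  0      0    -1    2 ]
  [ 0  0    1/3   5/3   -3 ]
Swap R3 and R4.
  [ 1  1      1     0  3/2 ]
  [ 0  1  -10/3  -2/3    0 ]
  [ 0  0    1/3   5/3   -3 ]
  [ 0  0      0    -1    2 ]
Multiply R3 by 3.
  [ 1  1      1     0  3/2 ]
  [ 0  1  -10/3  -2/3    0 ]
  [ 0  0      1     5   -9 ]
  [ 0  0      0    -1    2 ]
Multiply R4 by -1.
  [ 1  1      1     0  3/2 ]
  [ 0  1  -10/3  -2/3    0 ]
  [ 0  0      1     5   -9 ]
  [ 0  0      0     1   -2 ]
Subtract 5 times R4 from R3.
  [ 1  1      1     0  3/2 ]
  [ 0  1  -10/3  -2/3    0 ]
  [ 0  0      1     0    1 ]
  [ 0  0      0     1   -2 ]
Add 2/3 times R4 to R2.
  [ 1  1      1  0   3/2 ]
  [ 0  1  -10/3  0  -4/3 ]
  [ 0  0      1  0     1 ]
  [ 0  0      0  1    -2 ]
Add 10/3 times R3 to R2.
  [ 1  1  1  0  3/2 ]
  [ 0  1  0  0    2 ]
  [ 0  0  1  0    1 ]
  [ 0  0  0  1   -2 ]
Subtract R3 from R1.
  [ 1  1  0  0  1/2 ]
  [ 0  1  0  0    2 ]
  [ 0  0  1  0    1 ]
  [ 0  0  0  1   -2 ]
Subtract R2 from R1.
  [ 1  0  0  0  -3/2 ]
  [ 0  1  0  0     2 ]
  [ 0  0  1  0     1 ]
  [ 0  0  0  1    -2 ]
Pivot columns are the columns containing a leading 1.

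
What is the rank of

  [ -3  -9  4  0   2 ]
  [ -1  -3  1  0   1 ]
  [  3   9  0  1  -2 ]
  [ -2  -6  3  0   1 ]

rank = 3

R1 ← -1/3·R1
  [  1   3  -4/3  0  -2/3 ]
  [ -1  -3     1  0     1 ]
  [  3   9     0  1    -2 ]
  [ -2  -6     3  0     1 ]
R2 ← R2 + R1
  [  1   3  -4/3  0  -2/3 ]
  [  0   0  -1/3  0   1/3 ]
  [  3   9     0  1    -2 ]
  [ -2  -6     3  0     1 ]
R3 ← R3 − 3·R1
  [  1   3  -4/3  0  -2/3 ]
  [  0   0  -1/3  0   1/3 ]
  [  0   0     4  1     0 ]
  [ -2  -6     3  0     1 ]
R4 ← R4 + 2·R1
  [ 1  3  -4/3  0  -2/3 ]
  [ 0  0  -1/3  0   1/3 ]
  [ 0  0     4  1     0 ]
  [ 0  0   1/3  0  -1/3 ]
R2 ← -3·R2
  [ 1  3  -4/3  0  -2/3 ]
  [ 0  0     1  0    -1 ]
  [ 0  0     4  1     0 ]
  [ 0  0   1/3  0  -1/3 ]
R3 ← R3 − 4·R2
  [ 1  3  -4/3  0  -2/3 ]
  [ 0  0     1  0    -1 ]
  [ 0  0     0  1     4 ]
  [ 0  0   1/3  0  -1/3 ]
R4 ← R4 − 1/3·R2
  [ 1  3  -4/3  0  -2/3 ]
  [ 0  0     1  0    -1 ]
  [ 0  0     0  1     4 ]
  [ 0  0     0  0     0 ]
R1 ← R1 + 4/3·R2
  [ 1  3  0  0  -2 ]
  [ 0  0  1  0  -1 ]
  [ 0  0  0  1   4 ]
  [ 0  0  0  0   0 ]
The reduced form has 3 nonzero rows.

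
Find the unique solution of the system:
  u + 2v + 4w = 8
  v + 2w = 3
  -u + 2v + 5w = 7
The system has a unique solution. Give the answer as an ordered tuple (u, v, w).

(2, -3, 3)

Form the augmented matrix and row-reduce:
  [  1  2  4  |  8 ]
  [  0  1  2  |  3 ]
  [ -1  2  5  |  7 ]
R3 -> R3 + R1
R3 -> R3 − 4·R2
R2 -> R2 − 2·R3
R1 -> R1 − 4·R3
R1 -> R1 − 2·R2
Reading off the last column: u = 2, v = -3, w = 3.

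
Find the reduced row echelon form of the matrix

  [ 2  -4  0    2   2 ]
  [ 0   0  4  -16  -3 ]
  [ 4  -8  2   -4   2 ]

R1 ← 1/2·R1
  [ 1  -2  0    1   1 ]
  [ 0   0  4  -16  -3 ]
  [ 4  -8  2   -4   2 ]
R3 ← R3 − 4·R1
  [ 1  -2  0    1   1 ]
  [ 0   0  4  -16  -3 ]
  [ 0   0  2   -8  -2 ]
R2 ← 1/4·R2
  [ 1  -2  0   1     1 ]
  [ 0   0  1  -4  -3/4 ]
  [ 0   0  2  -8    -2 ]
R3 ← R3 − 2·R2
  [ 1  -2  0   1     1 ]
  [ 0   0  1  -4  -3/4 ]
  [ 0   0  0   0  -1/2 ]
R3 ← -2·R3
  [ 1  -2  0   1     1 ]
  [ 0   0  1  -4  -3/4 ]
  [ 0   0  0   0     1 ]
R2 ← R2 + 3/4·R3
  [ 1  -2  0   1  1 ]
  [ 0   0  1  -4  0 ]
  [ 0   0  0   0  1 ]
R1 ← R1 − R3
  [ 1  -2  0   1  0 ]
  [ 0   0  1  -4  0 ]
  [ 0   0  0   0  1 ]

[[1, -2, 0, 1, 0], [0, 0, 1, -4, 0], [0, 0, 0, 0, 1]]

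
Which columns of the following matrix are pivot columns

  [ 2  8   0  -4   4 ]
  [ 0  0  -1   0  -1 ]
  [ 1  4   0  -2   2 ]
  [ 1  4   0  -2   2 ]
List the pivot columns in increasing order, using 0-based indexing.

ρ1 → 1/2·ρ1
ρ3 → ρ3 − ρ1
ρ4 → ρ4 − ρ1
ρ2 → -1·ρ2
Pivot columns are the columns containing a leading 1.

0, 2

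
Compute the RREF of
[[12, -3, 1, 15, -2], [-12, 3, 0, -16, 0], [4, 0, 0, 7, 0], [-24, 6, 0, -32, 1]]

ρ1 := 1/12·ρ1
  [   1  -1/4  1/12  5/4  -1/6 ]
  [ -12     3     0  -16     0 ]
  [   4     0     0    7     0 ]
  [ -24     6     0  -32     1 ]
ρ2 := ρ2 + 12·ρ1
  [   1  -1/4  1/12  5/4  -1/6 ]
  [   0     0     1   -1    -2 ]
  [   4     0     0    7     0 ]
  [ -24     6     0  -32     1 ]
ρ3 := ρ3 − 4·ρ1
  [   1  -1/4  1/12  5/4  -1/6 ]
  [   0     0     1   -1    -2 ]
  [   0     1  -1/3    2   2/3 ]
  [ -24     6     0  -32     1 ]
ρ4 := ρ4 + 24·ρ1
  [ 1  -1/4  1/12  5/4  -1/6 ]
  [ 0     0     1   -1    -2 ]
  [ 0     1  -1/3    2   2/3 ]
  [ 0     0     2   -2    -3 ]
ρ2 <=> ρ3
  [ 1  -1/4  1/12  5/4  -1/6 ]
  [ 0     1  -1/3    2   2/3 ]
  [ 0     0     1   -1    -2 ]
  [ 0     0     2   -2    -3 ]
ρ4 := ρ4 − 2·ρ3
  [ 1  -1/4  1/12  5/4  -1/6 ]
  [ 0     1  -1/3    2   2/3 ]
  [ 0     0     1   -1    -2 ]
  [ 0     0     0    0     1 ]
ρ3 := ρ3 + 2·ρ4
  [ 1  -1/4  1/12  5/4  -1/6 ]
  [ 0     1  -1/3    2   2/3 ]
  [ 0     0     1   -1     0 ]
  [ 0     0     0    0     1 ]
ρ2 := ρ2 − 2/3·ρ4
  [ 1  -1/4  1/12  5/4  -1/6 ]
  [ 0     1  -1/3    2     0 ]
  [ 0     0     1   -1     0 ]
  [ 0     0     0    0     1 ]
ρ1 := ρ1 + 1/6·ρ4
  [ 1  -1/4  1/12  5/4  0 ]
  [ 0     1  -1/3    2  0 ]
  [ 0     0     1   -1  0 ]
  [ 0     0     0    0  1 ]
ρ2 := ρ2 + 1/3·ρ3
  [ 1  -1/4  1/12  5/4  0 ]
  [ 0     1     0  5/3  0 ]
  [ 0     0     1   -1  0 ]
  [ 0     0     0    0  1 ]
ρ1 := ρ1 − 1/12·ρ3
  [ 1  -1/4  0  4/3  0 ]
  [ 0     1  0  5/3  0 ]
  [ 0     0  1   -1  0 ]
  [ 0     0  0    0  1 ]
ρ1 := ρ1 + 1/4·ρ2
  [ 1  0  0  7/4  0 ]
  [ 0  1  0  5/3  0 ]
  [ 0  0  1   -1  0 ]
  [ 0  0  0    0  1 ]

[[1, 0, 0, 7/4, 0], [0, 1, 0, 5/3, 0], [0, 0, 1, -1, 0], [0, 0, 0, 0, 1]]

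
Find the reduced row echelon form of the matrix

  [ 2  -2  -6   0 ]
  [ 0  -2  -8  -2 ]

ρ1 ← 1/2·ρ1
  [ 1  -1  -3   0 ]
  [ 0  -2  -8  -2 ]
ρ2 ← -1/2·ρ2
  [ 1  -1  -3  0 ]
  [ 0   1   4  1 ]
ρ1 ← ρ1 + ρ2
  [ 1  0  1  1 ]
  [ 0  1  4  1 ]

[[1, 0, 1, 1], [0, 1, 4, 1]]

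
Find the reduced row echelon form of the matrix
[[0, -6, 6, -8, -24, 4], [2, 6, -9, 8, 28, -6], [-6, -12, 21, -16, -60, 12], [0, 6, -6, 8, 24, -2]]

[[1, 0, -3/2, 0, 2, 0], [0, 1, -1, 4/3, 4, 0], [0, 0, 0, 0, 0, 1], [0, 0, 0, 0, 0, 0]]

Swap R1 and R2.
  [  2    6  -9    8   28  -6 ]
  [  0   -6   6   -8  -24   4 ]
  [ -6  -12  21  -16  -60  12 ]
  [  0    6  -6    8   24  -2 ]
Multiply R1 by 1/2.
  [  1    3  -9/2    4   14  -3 ]
  [  0   -6     6   -8  -24   4 ]
  [ -6  -12    21  -16  -60  12 ]
  [  0    6    -6    8   24  -2 ]
Add 6 times R1 to R3.
  [ 1   3  -9/2   4   14  -3 ]
  [ 0  -6     6  -8  -24   4 ]
  [ 0   6    -6   8   24  -6 ]
  [ 0   6    -6   8   24  -2 ]
Multiply R2 by -1/6.
  [ 1  3  -9/2    4  14    -3 ]
  [ 0  1    -1  4/3   4  -2/3 ]
  [ 0  6    -6    8  24    -6 ]
  [ 0  6    -6    8  24    -2 ]
Subtract 6 times R2 from R3.
  [ 1  3  -9/2    4  14    -3 ]
  [ 0  1    -1  4/3   4  -2/3 ]
  [ 0  0     0    0   0    -2 ]
  [ 0  6    -6    8  24    -2 ]
Subtract 6 times R2 from R4.
  [ 1  3  -9/2    4  14    -3 ]
  [ 0  1    -1  4/3   4  -2/3 ]
  [ 0  0     0    0   0    -2 ]
  [ 0  0     0    0   0     2 ]
Multiply R3 by -1/2.
  [ 1  3  -9/2    4  14    -3 ]
  [ 0  1    -1  4/3   4  -2/3 ]
  [ 0  0     0    0   0     1 ]
  [ 0  0     0    0   0     2 ]
Subtract 2 times R3 from R4.
  [ 1  3  -9/2    4  14    -3 ]
  [ 0  1    -1  4/3   4  -2/3 ]
  [ 0  0     0    0   0     1 ]
  [ 0  0     0    0   0     0 ]
Add 2/3 times R3 to R2.
  [ 1  3  -9/2    4  14  -3 ]
  [ 0  1    -1  4/3   4   0 ]
  [ 0  0     0    0   0   1 ]
  [ 0  0     0    0   0   0 ]
Add 3 times R3 to R1.
  [ 1  3  -9/2    4  14  0 ]
  [ 0  1    -1  4/3   4  0 ]
  [ 0  0     0    0   0  1 ]
  [ 0  0     0    0   0  0 ]
Subtract 3 times R2 from R1.
  [ 1  0  -3/2    0  2  0 ]
  [ 0  1    -1  4/3  4  0 ]
  [ 0  0     0    0  0  1 ]
  [ 0  0     0    0  0  0 ]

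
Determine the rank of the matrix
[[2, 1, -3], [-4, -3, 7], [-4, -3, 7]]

R1 -> 1/2·R1
  [  1  1/2  -3/2 ]
  [ -4   -3     7 ]
  [ -4   -3     7 ]
R2 -> R2 + 4·R1
  [  1  1/2  -3/2 ]
  [  0   -1     1 ]
  [ -4   -3     7 ]
R3 -> R3 + 4·R1
  [ 1  1/2  -3/2 ]
  [ 0   -1     1 ]
  [ 0   -1     1 ]
R2 -> -1·R2
  [ 1  1/2  -3/2 ]
  [ 0    1    -1 ]
  [ 0   -1     1 ]
R3 -> R3 + R2
  [ 1  1/2  -3/2 ]
  [ 0    1    -1 ]
  [ 0    0     0 ]
R1 -> R1 − 1/2·R2
  [ 1  0  -1 ]
  [ 0  1  -1 ]
  [ 0  0   0 ]
The reduced form has 2 nonzero rows.

rank = 2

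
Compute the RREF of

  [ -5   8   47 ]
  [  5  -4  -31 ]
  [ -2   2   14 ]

R1 := -1/5·R1
  [  1  -8/5  -47/5 ]
  [  5    -4    -31 ]
  [ -2     2     14 ]
R2 := R2 − 5·R1
  [  1  -8/5  -47/5 ]
  [  0     4     16 ]
  [ -2     2     14 ]
R3 := R3 + 2·R1
  [ 1  -8/5  -47/5 ]
  [ 0     4     16 ]
  [ 0  -6/5  -24/5 ]
R2 := 1/4·R2
  [ 1  -8/5  -47/5 ]
  [ 0     1      4 ]
  [ 0  -6/5  -24/5 ]
R3 := R3 + 6/5·R2
  [ 1  -8/5  -47/5 ]
  [ 0     1      4 ]
  [ 0     0      0 ]
R1 := R1 + 8/5·R2
  [ 1  0  -3 ]
  [ 0  1   4 ]
  [ 0  0   0 ]

[[1, 0, -3], [0, 1, 4], [0, 0, 0]]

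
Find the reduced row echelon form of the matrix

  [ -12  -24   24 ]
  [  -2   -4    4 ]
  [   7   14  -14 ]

[[1, 2, -2], [0, 0, 0], [0, 0, 0]]

Multiply R1 by -1/12.
  [  1   2   -2 ]
  [ -2  -4    4 ]
  [  7  14  -14 ]
Add 2 times R1 to R2.
  [ 1   2   -2 ]
  [ 0   0    0 ]
  [ 7  14  -14 ]
Subtract 7 times R1 from R3.
  [ 1  2  -2 ]
  [ 0  0   0 ]
  [ 0  0   0 ]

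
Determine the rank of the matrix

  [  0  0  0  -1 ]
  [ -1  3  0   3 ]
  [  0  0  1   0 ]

rank = 3

ρ1 ↔ ρ2
  [ -1  3  0   3 ]
  [  0  0  0  -1 ]
  [  0  0  1   0 ]
ρ1 → -1·ρ1
  [ 1  -3  0  -3 ]
  [ 0   0  0  -1 ]
  [ 0   0  1   0 ]
ρ2 ↔ ρ3
  [ 1  -3  0  -3 ]
  [ 0   0  1   0 ]
  [ 0   0  0  -1 ]
ρ3 → -1·ρ3
  [ 1  -3  0  -3 ]
  [ 0   0  1   0 ]
  [ 0   0  0   1 ]
ρ1 → ρ1 + 3·ρ3
  [ 1  -3  0  0 ]
  [ 0   0  1  0 ]
  [ 0   0  0  1 ]
The reduced form has 3 nonzero rows.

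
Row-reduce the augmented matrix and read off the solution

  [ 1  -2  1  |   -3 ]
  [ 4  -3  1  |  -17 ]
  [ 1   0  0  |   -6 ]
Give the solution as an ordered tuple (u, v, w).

ρ2 → ρ2 − 4·ρ1
ρ3 → ρ3 − ρ1
ρ2 → 1/5·ρ2
ρ3 → ρ3 − 2·ρ2
ρ3 → 5·ρ3
ρ2 → ρ2 + 3/5·ρ3
ρ1 → ρ1 − ρ3
ρ1 → ρ1 + 2·ρ2
Reading off the last column: u = -6, v = -4, w = -5.

(-6, -4, -5)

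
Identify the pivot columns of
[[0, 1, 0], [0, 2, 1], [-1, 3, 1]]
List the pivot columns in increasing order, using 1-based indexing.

1, 2, 3

R1 <=> R3
R1 -> -1·R1
R2 -> 1/2·R2
R3 -> R3 − R2
R3 -> -2·R3
R2 -> R2 − 1/2·R3
R1 -> R1 + R3
R1 -> R1 + 3·R2
Pivot columns are the columns containing a leading 1.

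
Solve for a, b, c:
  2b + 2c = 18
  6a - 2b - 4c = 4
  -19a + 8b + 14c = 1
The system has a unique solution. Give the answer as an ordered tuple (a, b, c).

Form the augmented matrix and row-reduce:
  [   0   2   2  |  18 ]
  [   6  -2  -4  |   4 ]
  [ -19   8  14  |   1 ]
r1 <-> r2
  [   6  -2  -4  |   4 ]
  [   0   2   2  |  18 ]
  [ -19   8  14  |   1 ]
r1 ← 1/6·r1
  [   1  -1/3  -2/3  |  2/3 ]
  [   0     2     2  |   18 ]
  [ -19     8    14  |    1 ]
r3 ← r3 + 19·r1
  [ 1  -1/3  -2/3  |   2/3 ]
  [ 0     2     2  |    18 ]
  [ 0   5/3   4/3  |  41/3 ]
r2 ← 1/2·r2
  [ 1  -1/3  -2/3  |   2/3 ]
  [ 0     1     1  |     9 ]
  [ 0   5/3   4/3  |  41/3 ]
r3 ← r3 − 5/3·r2
  [ 1  -1/3  -2/3  |   2/3 ]
  [ 0     1     1  |     9 ]
  [ 0     0  -1/3  |  -4/3 ]
r3 ← -3·r3
  [ 1  -1/3  -2/3  |  2/3 ]
  [ 0     1     1  |    9 ]
  [ 0     0     1  |    4 ]
r2 ← r2 − r3
  [ 1  -1/3  -2/3  |  2/3 ]
  [ 0     1     0  |    5 ]
  [ 0     0     1  |    4 ]
r1 ← r1 + 2/3·r3
  [ 1  -1/3  0  |  10/3 ]
  [ 0     1  0  |     5 ]
  [ 0     0  1  |     4 ]
r1 ← r1 + 1/3·r2
  [ 1  0  0  |  5 ]
  [ 0  1  0  |  5 ]
  [ 0  0  1  |  4 ]
Reading off the last column: a = 5, b = 5, c = 4.

(5, 5, 4)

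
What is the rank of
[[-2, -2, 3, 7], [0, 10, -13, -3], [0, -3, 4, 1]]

R1 → -1/2·R1
  [ 1   1  -3/2  -7/2 ]
  [ 0  10   -13    -3 ]
  [ 0  -3     4     1 ]
R2 → 1/10·R2
  [ 1   1    -3/2   -7/2 ]
  [ 0   1  -13/10  -3/10 ]
  [ 0  -3       4      1 ]
R3 → R3 + 3·R2
  [ 1  1    -3/2   -7/2 ]
  [ 0  1  -13/10  -3/10 ]
  [ 0  0    1/10   1/10 ]
R3 → 10·R3
  [ 1  1    -3/2   -7/2 ]
  [ 0  1  -13/10  -3/10 ]
  [ 0  0       1      1 ]
R2 → R2 + 13/10·R3
  [ 1  1  -3/2  -7/2 ]
  [ 0  1     0     1 ]
  [ 0  0     1     1 ]
R1 → R1 + 3/2·R3
  [ 1  1  0  -2 ]
  [ 0  1  0   1 ]
  [ 0  0  1   1 ]
R1 → R1 − R2
  [ 1  0  0  -3 ]
  [ 0  1  0   1 ]
  [ 0  0  1   1 ]
The reduced form has 3 nonzero rows.

rank = 3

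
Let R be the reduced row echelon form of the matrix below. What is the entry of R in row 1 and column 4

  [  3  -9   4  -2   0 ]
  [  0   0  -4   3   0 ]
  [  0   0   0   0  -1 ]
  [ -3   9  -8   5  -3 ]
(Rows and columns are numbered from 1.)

R1 → 1/3·R1
  [  1  -3  4/3  -2/3   0 ]
  [  0   0   -4     3   0 ]
  [  0   0    0     0  -1 ]
  [ -3   9   -8     5  -3 ]
R4 → R4 + 3·R1
  [ 1  -3  4/3  -2/3   0 ]
  [ 0   0   -4     3   0 ]
  [ 0   0    0     0  -1 ]
  [ 0   0   -4     3  -3 ]
R2 → -1/4·R2
  [ 1  -3  4/3  -2/3   0 ]
  [ 0   0    1  -3/4   0 ]
  [ 0   0    0     0  -1 ]
  [ 0   0   -4     3  -3 ]
R4 → R4 + 4·R2
  [ 1  -3  4/3  -2/3   0 ]
  [ 0   0    1  -3/4   0 ]
  [ 0   0    0     0  -1 ]
  [ 0   0    0     0  -3 ]
R3 → -1·R3
  [ 1  -3  4/3  -2/3   0 ]
  [ 0   0    1  -3/4   0 ]
  [ 0   0    0     0   1 ]
  [ 0   0    0     0  -3 ]
R4 → R4 + 3·R3
  [ 1  -3  4/3  -2/3  0 ]
  [ 0   0    1  -3/4  0 ]
  [ 0   0    0     0  1 ]
  [ 0   0    0     0  0 ]
R1 → R1 − 4/3·R2
  [ 1  -3  0   1/3  0 ]
  [ 0   0  1  -3/4  0 ]
  [ 0   0  0     0  1 ]
  [ 0   0  0     0  0 ]

1/3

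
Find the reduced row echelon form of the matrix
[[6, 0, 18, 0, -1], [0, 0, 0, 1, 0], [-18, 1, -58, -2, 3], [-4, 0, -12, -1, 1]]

[[1, 0, 3, 0, 0], [0, 1, -4, 0, 0], [0, 0, 0, 1, 0], [0, 0, 0, 0, 1]]

r1 -> 1/6·r1
  [   1  0    3   0  -1/6 ]
  [   0  0    0   1     0 ]
  [ -18  1  -58  -2     3 ]
  [  -4  0  -12  -1     1 ]
r3 -> r3 + 18·r1
  [  1  0    3   0  -1/6 ]
  [  0  0    0   1     0 ]
  [  0  1   -4  -2     0 ]
  [ -4  0  -12  -1     1 ]
r4 -> r4 + 4·r1
  [ 1  0   3   0  -1/6 ]
  [ 0  0   0   1     0 ]
  [ 0  1  -4  -2     0 ]
  [ 0  0   0  -1   1/3 ]
r2 <=> r3
  [ 1  0   3   0  -1/6 ]
  [ 0  1  -4  -2     0 ]
  [ 0  0   0   1     0 ]
  [ 0  0   0  -1   1/3 ]
r4 -> r4 + r3
  [ 1  0   3   0  -1/6 ]
  [ 0  1  -4  -2     0 ]
  [ 0  0   0   1     0 ]
  [ 0  0   0   0   1/3 ]
r4 -> 3·r4
  [ 1  0   3   0  -1/6 ]
  [ 0  1  -4  -2     0 ]
  [ 0  0   0   1     0 ]
  [ 0  0   0   0     1 ]
r1 -> r1 + 1/6·r4
  [ 1  0   3   0  0 ]
  [ 0  1  -4  -2  0 ]
  [ 0  0   0   1  0 ]
  [ 0  0   0   0  1 ]
r2 -> r2 + 2·r3
  [ 1  0   3  0  0 ]
  [ 0  1  -4  0  0 ]
  [ 0  0   0  1  0 ]
  [ 0  0   0  0  1 ]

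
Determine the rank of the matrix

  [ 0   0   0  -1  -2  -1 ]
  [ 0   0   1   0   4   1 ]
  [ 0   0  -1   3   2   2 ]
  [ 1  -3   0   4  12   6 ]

R1 <-> R4
  [ 1  -3   0   4  12   6 ]
  [ 0   0   1   0   4   1 ]
  [ 0   0  -1   3   2   2 ]
  [ 0   0   0  -1  -2  -1 ]
R3 → R3 + R2
  [ 1  -3  0   4  12   6 ]
  [ 0   0  1   0   4   1 ]
  [ 0   0  0   3   6   3 ]
  [ 0   0  0  -1  -2  -1 ]
R3 → 1/3·R3
  [ 1  -3  0   4  12   6 ]
  [ 0   0  1   0   4   1 ]
  [ 0   0  0   1   2   1 ]
  [ 0   0  0  -1  -2  -1 ]
R4 → R4 + R3
  [ 1  -3  0  4  12  6 ]
  [ 0   0  1  0   4  1 ]
  [ 0   0  0  1   2  1 ]
  [ 0   0  0  0   0  0 ]
R1 → R1 − 4·R3
  [ 1  -3  0  0  4  2 ]
  [ 0   0  1  0  4  1 ]
  [ 0   0  0  1  2  1 ]
  [ 0   0  0  0  0  0 ]
The reduced form has 3 nonzero rows.

rank = 3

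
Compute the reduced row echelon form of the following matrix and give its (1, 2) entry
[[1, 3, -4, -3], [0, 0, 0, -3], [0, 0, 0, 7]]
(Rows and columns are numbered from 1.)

R2 -> -1/3·R2
  [ 1  3  -4  -3 ]
  [ 0  0   0   1 ]
  [ 0  0   0   7 ]
R3 -> R3 − 7·R2
  [ 1  3  -4  -3 ]
  [ 0  0   0   1 ]
  [ 0  0   0   0 ]
R1 -> R1 + 3·R2
  [ 1  3  -4  0 ]
  [ 0  0   0  1 ]
  [ 0  0   0  0 ]

3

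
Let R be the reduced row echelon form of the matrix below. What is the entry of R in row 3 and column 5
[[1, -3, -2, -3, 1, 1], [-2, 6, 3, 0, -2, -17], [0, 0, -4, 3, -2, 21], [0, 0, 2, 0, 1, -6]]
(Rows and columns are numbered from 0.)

ρ2 := ρ2 + 2·ρ1
ρ2 := -1·ρ2
ρ3 := ρ3 + 4·ρ2
ρ4 := ρ4 − 2·ρ2
ρ3 := 1/27·ρ3
ρ4 := ρ4 + 12·ρ3
ρ4 := 9·ρ4
ρ3 := ρ3 + 2/27·ρ4
ρ1 := ρ1 − ρ4
ρ2 := ρ2 − 6·ρ3
ρ1 := ρ1 + 3·ρ3
ρ1 := ρ1 + 2·ρ2

0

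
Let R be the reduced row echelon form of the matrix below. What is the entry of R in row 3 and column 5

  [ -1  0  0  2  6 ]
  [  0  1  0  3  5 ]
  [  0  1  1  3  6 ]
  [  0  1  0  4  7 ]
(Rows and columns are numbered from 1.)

1

Multiply R1 by -1.
  [ 1  0  0  -2  -6 ]
  [ 0  1  0   3   5 ]
  [ 0  1  1   3   6 ]
  [ 0  1  0   4   7 ]
Subtract R2 from R3.
  [ 1  0  0  -2  -6 ]
  [ 0  1  0   3   5 ]
  [ 0  0  1   0   1 ]
  [ 0  1  0   4   7 ]
Subtract R2 from R4.
  [ 1  0  0  -2  -6 ]
  [ 0  1  0   3   5 ]
  [ 0  0  1   0   1 ]
  [ 0  0  0   1   2 ]
Subtract 3 times R4 from R2.
  [ 1  0  0  -2  -6 ]
  [ 0  1  0   0  -1 ]
  [ 0  0  1   0   1 ]
  [ 0  0  0   1   2 ]
Add 2 times R4 to R1.
  [ 1  0  0  0  -2 ]
  [ 0  1  0  0  -1 ]
  [ 0  0  1  0   1 ]
  [ 0  0  0  1   2 ]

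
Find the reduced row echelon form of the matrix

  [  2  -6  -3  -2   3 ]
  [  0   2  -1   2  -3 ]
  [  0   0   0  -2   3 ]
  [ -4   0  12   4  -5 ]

Multiply R1 by 1/2.
  [  1  -3  -3/2  -1  3/2 ]
  [  0   2    -1   2   -3 ]
  [  0   0     0  -2    3 ]
  [ -4   0    12   4   -5 ]
Add 4 times R1 to R4.
  [ 1   -3  -3/2  -1  3/2 ]
  [ 0    2    -1   2   -3 ]
  [ 0    0     0  -2    3 ]
  [ 0  -12     6   0    1 ]
Multiply R2 by 1/2.
  [ 1   -3  -3/2  -1   3/2 ]
  [ 0    1  -1/2   1  -3/2 ]
  [ 0    0     0  -2     3 ]
  [ 0  -12     6   0     1 ]
Add 12 times R2 to R4.
  [ 1  -3  -3/2  -1   3/2 ]
  [ 0   1  -1/2   1  -3/2 ]
  [ 0   0     0  -2     3 ]
  [ 0   0     0  12   -17 ]
Multiply R3 by -1/2.
  [ 1  -3  -3/2  -1   3/2 ]
  [ 0   1  -1/2   1  -3/2 ]
  [ 0   0     0   1  -3/2 ]
  [ 0   0     0  12   -17 ]
Subtract 12 times R3 from R4.
  [ 1  -3  -3/2  -1   3/2 ]
  [ 0   1  -1/2   1  -3/2 ]
  [ 0   0     0   1  -3/2 ]
  [ 0   0     0   0     1 ]
Add 3/2 times R4 to R3.
  [ 1  -3  -3/2  -1   3/2 ]
  [ 0   1  -1/2   1  -3/2 ]
  [ 0   0     0   1     0 ]
  [ 0   0     0   0     1 ]
Add 3/2 times R4 to R2.
  [ 1  -3  -3/2  -1  3/2 ]
  [ 0   1  -1/2   1    0 ]
  [ 0   0     0   1    0 ]
  [ 0   0     0   0    1 ]
Subtract 3/2 times R4 from R1.
  [ 1  -3  -3/2  -1  0 ]
  [ 0   1  -1/2   1  0 ]
  [ 0   0     0   1  0 ]
  [ 0   0     0   0  1 ]
Subtract R3 from R2.
  [ 1  -3  -3/2  -1  0 ]
  [ 0   1  -1/2   0  0 ]
  [ 0   0     0   1  0 ]
  [ 0   0     0   0  1 ]
Add R3 to R1.
  [ 1  -3  -3/2  0  0 ]
  [ 0   1  -1/2  0  0 ]
  [ 0   0     0  1  0 ]
  [ 0   0     0  0  1 ]
Add 3 times R2 to R1.
  [ 1  0    -3  0  0 ]
  [ 0  1  -1/2  0  0 ]
  [ 0  0     0  1  0 ]
  [ 0  0     0  0  1 ]

[[1, 0, -3, 0, 0], [0, 1, -1/2, 0, 0], [0, 0, 0, 1, 0], [0, 0, 0, 0, 1]]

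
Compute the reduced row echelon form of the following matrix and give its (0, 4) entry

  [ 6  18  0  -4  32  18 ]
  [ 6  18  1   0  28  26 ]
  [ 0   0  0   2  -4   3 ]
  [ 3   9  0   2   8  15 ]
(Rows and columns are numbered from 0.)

4

r1 → 1/6·r1
  [ 1   3  0  -2/3  16/3   3 ]
  [ 6  18  1     0    28  26 ]
  [ 0   0  0     2    -4   3 ]
  [ 3   9  0     2     8  15 ]
r2 → r2 − 6·r1
  [ 1  3  0  -2/3  16/3   3 ]
  [ 0  0  1     4    -4   8 ]
  [ 0  0  0     2    -4   3 ]
  [ 3  9  0     2     8  15 ]
r4 → r4 − 3·r1
  [ 1  3  0  -2/3  16/3  3 ]
  [ 0  0  1     4    -4  8 ]
  [ 0  0  0     2    -4  3 ]
  [ 0  0  0     4    -8  6 ]
r3 → 1/2·r3
  [ 1  3  0  -2/3  16/3    3 ]
  [ 0  0  1     4    -4    8 ]
  [ 0  0  0     1    -2  3/2 ]
  [ 0  0  0     4    -8    6 ]
r4 → r4 − 4·r3
  [ 1  3  0  -2/3  16/3    3 ]
  [ 0  0  1     4    -4    8 ]
  [ 0  0  0     1    -2  3/2 ]
  [ 0  0  0     0     0    0 ]
r2 → r2 − 4·r3
  [ 1  3  0  -2/3  16/3    3 ]
  [ 0  0  1     0     4    2 ]
  [ 0  0  0     1    -2  3/2 ]
  [ 0  0  0     0     0    0 ]
r1 → r1 + 2/3·r3
  [ 1  3  0  0   4    4 ]
  [ 0  0  1  0   4    2 ]
  [ 0  0  0  1  -2  3/2 ]
  [ 0  0  0  0   0    0 ]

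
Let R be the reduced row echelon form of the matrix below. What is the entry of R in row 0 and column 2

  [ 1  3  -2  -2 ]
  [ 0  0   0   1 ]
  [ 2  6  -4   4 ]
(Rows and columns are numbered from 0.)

ρ3 → ρ3 − 2·ρ1
  [ 1  3  -2  -2 ]
  [ 0  0   0   1 ]
  [ 0  0   0   8 ]
ρ3 → ρ3 − 8·ρ2
  [ 1  3  -2  -2 ]
  [ 0  0   0   1 ]
  [ 0  0   0   0 ]
ρ1 → ρ1 + 2·ρ2
  [ 1  3  -2  0 ]
  [ 0  0   0  1 ]
  [ 0  0   0  0 ]

-2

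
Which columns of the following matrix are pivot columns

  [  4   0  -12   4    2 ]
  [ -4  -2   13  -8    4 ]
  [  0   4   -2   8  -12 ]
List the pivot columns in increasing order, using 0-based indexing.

0, 1

ρ1 -> 1/4·ρ1
  [  1   0  -3   1  1/2 ]
  [ -4  -2  13  -8    4 ]
  [  0   4  -2   8  -12 ]
ρ2 -> ρ2 + 4·ρ1
  [ 1   0  -3   1  1/2 ]
  [ 0  -2   1  -4    6 ]
  [ 0   4  -2   8  -12 ]
ρ2 -> -1/2·ρ2
  [ 1  0    -3  1  1/2 ]
  [ 0  1  -1/2  2   -3 ]
  [ 0  4    -2  8  -12 ]
ρ3 -> ρ3 − 4·ρ2
  [ 1  0    -3  1  1/2 ]
  [ 0  1  -1/2  2   -3 ]
  [ 0  0     0  0    0 ]
Pivot columns are the columns containing a leading 1.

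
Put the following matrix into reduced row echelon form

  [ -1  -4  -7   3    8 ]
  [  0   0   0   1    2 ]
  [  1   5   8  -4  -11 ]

r1 → -1·r1
r3 → r3 − r1
r2 ↔ r3
r2 → r2 + r3
r1 → r1 + 3·r3
r1 → r1 − 4·r2

[[1, 0, 3, 0, 2], [0, 1, 1, 0, -1], [0, 0, 0, 1, 2]]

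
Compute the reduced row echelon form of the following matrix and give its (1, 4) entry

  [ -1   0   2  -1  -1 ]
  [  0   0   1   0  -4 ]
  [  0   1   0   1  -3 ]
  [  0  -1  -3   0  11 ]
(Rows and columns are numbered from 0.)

1

R1 := -1·R1
R2 <=> R3
R4 := R4 + R2
R4 := R4 + 3·R3
R2 := R2 − R4
R1 := R1 − R4
R1 := R1 + 2·R3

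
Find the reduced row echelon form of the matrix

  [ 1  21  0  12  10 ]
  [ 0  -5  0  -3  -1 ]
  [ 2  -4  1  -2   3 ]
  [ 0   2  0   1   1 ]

Subtract 2 times R1 from R3.
  [ 1   21  0   12   10 ]
  [ 0   -5  0   -3   -1 ]
  [ 0  -46  1  -26  -17 ]
  [ 0    2  0    1    1 ]
Multiply R2 by -1/5.
  [ 1   21  0   12   10 ]
  [ 0    1  0  3/5  1/5 ]
  [ 0  -46  1  -26  -17 ]
  [ 0    2  0    1    1 ]
Add 46 times R2 to R3.
  [ 1  21  0   12     10 ]
  [ 0   1  0  3/5    1/5 ]
  [ 0   0  1  8/5  -39/5 ]
  [ 0   2  0    1      1 ]
Subtract 2 times R2 from R4.
  [ 1  21  0    12     10 ]
  [ 0   1  0   3/5    1/5 ]
  [ 0   0  1   8/5  -39/5 ]
  [ 0   0  0  -1/5    3/5 ]
Multiply R4 by -5.
  [ 1  21  0   12     10 ]
  [ 0   1  0  3/5    1/5 ]
  [ 0   0  1  8/5  -39/5 ]
  [ 0   0  0    1     -3 ]
Subtract 8/5 times R4 from R3.
  [ 1  21  0   12   10 ]
  [ 0   1  0  3/5  1/5 ]
  [ 0   0  1    0   -3 ]
  [ 0   0  0    1   -3 ]
Subtract 3/5 times R4 from R2.
  [ 1  21  0  12  10 ]
  [ 0   1  0   0   2 ]
  [ 0   0  1   0  -3 ]
  [ 0   0  0   1  -3 ]
Subtract 12 times R4 from R1.
  [ 1  21  0  0  46 ]
  [ 0   1  0  0   2 ]
  [ 0   0  1  0  -3 ]
  [ 0   0  0  1  -3 ]
Subtract 21 times R2 from R1.
  [ 1  0  0  0   4 ]
  [ 0  1  0  0   2 ]
  [ 0  0  1  0  -3 ]
  [ 0  0  0  1  -3 ]

[[1, 0, 0, 0, 4], [0, 1, 0, 0, 2], [0, 0, 1, 0, -3], [0, 0, 0, 1, -3]]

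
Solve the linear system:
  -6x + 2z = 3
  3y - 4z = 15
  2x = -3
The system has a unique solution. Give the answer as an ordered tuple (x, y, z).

Form the augmented matrix and row-reduce:
  [ -6  0   2  |   3 ]
  [  0  3  -4  |  15 ]
  [  2  0   0  |  -3 ]
Multiply r1 by -1/6.
  [ 1  0  -1/3  |  -1/2 ]
  [ 0  3    -4  |    15 ]
  [ 2  0     0  |    -3 ]
Subtract 2 times r1 from r3.
  [ 1  0  -1/3  |  -1/2 ]
  [ 0  3    -4  |    15 ]
  [ 0  0   2/3  |    -2 ]
Multiply r2 by 1/3.
  [ 1  0  -1/3  |  -1/2 ]
  [ 0  1  -4/3  |     5 ]
  [ 0  0   2/3  |    -2 ]
Multiply r3 by 3/2.
  [ 1  0  -1/3  |  -1/2 ]
  [ 0  1  -4/3  |     5 ]
  [ 0  0     1  |    -3 ]
Add 4/3 times r3 to r2.
  [ 1  0  -1/3  |  -1/2 ]
  [ 0  1     0  |     1 ]
  [ 0  0     1  |    -3 ]
Add 1/3 times r3 to r1.
  [ 1  0  0  |  -3/2 ]
  [ 0  1  0  |     1 ]
  [ 0  0  1  |    -3 ]
Reading off the last column: x = -3/2, y = 1, z = -3.

(-3/2, 1, -3)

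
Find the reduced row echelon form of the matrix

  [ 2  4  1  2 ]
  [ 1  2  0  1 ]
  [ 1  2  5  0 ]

ρ1 ← 1/2·ρ1
  [ 1  2  1/2  1 ]
  [ 1  2    0  1 ]
  [ 1  2    5  0 ]
ρ2 ← ρ2 − ρ1
  [ 1  2   1/2  1 ]
  [ 0  0  -1/2  0 ]
  [ 1  2     5  0 ]
ρ3 ← ρ3 − ρ1
  [ 1  2   1/2   1 ]
  [ 0  0  -1/2   0 ]
  [ 0  0   9/2  -1 ]
ρ2 ← -2·ρ2
  [ 1  2  1/2   1 ]
  [ 0  0    1   0 ]
  [ 0  0  9/2  -1 ]
ρ3 ← ρ3 − 9/2·ρ2
  [ 1  2  1/2   1 ]
  [ 0  0    1   0 ]
  [ 0  0    0  -1 ]
ρ3 ← -1·ρ3
  [ 1  2  1/2  1 ]
  [ 0  0    1  0 ]
  [ 0  0    0  1 ]
ρ1 ← ρ1 − ρ3
  [ 1  2  1/2  0 ]
  [ 0  0    1  0 ]
  [ 0  0    0  1 ]
ρ1 ← ρ1 − 1/2·ρ2
  [ 1  2  0  0 ]
  [ 0  0  1  0 ]
  [ 0  0  0  1 ]

[[1, 2, 0, 0], [0, 0, 1, 0], [0, 0, 0, 1]]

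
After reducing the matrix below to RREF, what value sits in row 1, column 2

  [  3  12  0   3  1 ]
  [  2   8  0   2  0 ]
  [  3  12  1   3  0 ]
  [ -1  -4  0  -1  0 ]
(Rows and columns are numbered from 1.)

4

Multiply ρ1 by 1/3.
  [  1   4  0   1  1/3 ]
  [  2   8  0   2    0 ]
  [  3  12  1   3    0 ]
  [ -1  -4  0  -1    0 ]
Subtract 2 times ρ1 from ρ2.
  [  1   4  0   1   1/3 ]
  [  0   0  0   0  -2/3 ]
  [  3  12  1   3     0 ]
  [ -1  -4  0  -1     0 ]
Subtract 3 times ρ1 from ρ3.
  [  1   4  0   1   1/3 ]
  [  0   0  0   0  -2/3 ]
  [  0   0  1   0    -1 ]
  [ -1  -4  0  -1     0 ]
Add ρ1 to ρ4.
  [ 1  4  0  1   1/3 ]
  [ 0  0  0  0  -2/3 ]
  [ 0  0  1  0    -1 ]
  [ 0  0  0  0   1/3 ]
Swap ρ2 and ρ3.
  [ 1  4  0  1   1/3 ]
  [ 0  0  1  0    -1 ]
  [ 0  0  0  0  -2/3 ]
  [ 0  0  0  0   1/3 ]
Multiply ρ3 by -3/2.
  [ 1  4  0  1  1/3 ]
  [ 0  0  1  0   -1 ]
  [ 0  0  0  0    1 ]
  [ 0  0  0  0  1/3 ]
Subtract 1/3 times ρ3 from ρ4.
  [ 1  4  0  1  1/3 ]
  [ 0  0  1  0   -1 ]
  [ 0  0  0  0    1 ]
  [ 0  0  0  0    0 ]
Add ρ3 to ρ2.
  [ 1  4  0  1  1/3 ]
  [ 0  0  1  0    0 ]
  [ 0  0  0  0    1 ]
  [ 0  0  0  0    0 ]
Subtract 1/3 times ρ3 from ρ1.
  [ 1  4  0  1  0 ]
  [ 0  0  1  0  0 ]
  [ 0  0  0  0  1 ]
  [ 0  0  0  0  0 ]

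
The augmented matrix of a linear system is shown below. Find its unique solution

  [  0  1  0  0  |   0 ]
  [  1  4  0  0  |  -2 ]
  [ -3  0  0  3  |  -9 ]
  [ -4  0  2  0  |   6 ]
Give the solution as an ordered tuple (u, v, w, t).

(-2, 0, -1, -5)

Swap r1 and r2.
  [  1  4  0  0  |  -2 ]
  [  0  1  0  0  |   0 ]
  [ -3  0  0  3  |  -9 ]
  [ -4  0  2  0  |   6 ]
Add 3 times r1 to r3.
  [  1   4  0  0  |   -2 ]
  [  0   1  0  0  |    0 ]
  [  0  12  0  3  |  -15 ]
  [ -4   0  2  0  |    6 ]
Add 4 times r1 to r4.
  [ 1   4  0  0  |   -2 ]
  [ 0   1  0  0  |    0 ]
  [ 0  12  0  3  |  -15 ]
  [ 0  16  2  0  |   -2 ]
Subtract 12 times r2 from r3.
  [ 1   4  0  0  |   -2 ]
  [ 0   1  0  0  |    0 ]
  [ 0   0  0  3  |  -15 ]
  [ 0  16  2  0  |   -2 ]
Subtract 16 times r2 from r4.
  [ 1  4  0  0  |   -2 ]
  [ 0  1  0  0  |    0 ]
  [ 0  0  0  3  |  -15 ]
  [ 0  0  2  0  |   -2 ]
Swap r3 and r4.
  [ 1  4  0  0  |   -2 ]
  [ 0  1  0  0  |    0 ]
  [ 0  0  2  0  |   -2 ]
  [ 0  0  0  3  |  -15 ]
Multiply r3 by 1/2.
  [ 1  4  0  0  |   -2 ]
  [ 0  1  0  0  |    0 ]
  [ 0  0  1  0  |   -1 ]
  [ 0  0  0  3  |  -15 ]
Multiply r4 by 1/3.
  [ 1  4  0  0  |  -2 ]
  [ 0  1  0  0  |   0 ]
  [ 0  0  1  0  |  -1 ]
  [ 0  0  0  1  |  -5 ]
Subtract 4 times r2 from r1.
  [ 1  0  0  0  |  -2 ]
  [ 0  1  0  0  |   0 ]
  [ 0  0  1  0  |  -1 ]
  [ 0  0  0  1  |  -5 ]
Reading off the last column: u = -2, v = 0, w = -1, t = -5.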